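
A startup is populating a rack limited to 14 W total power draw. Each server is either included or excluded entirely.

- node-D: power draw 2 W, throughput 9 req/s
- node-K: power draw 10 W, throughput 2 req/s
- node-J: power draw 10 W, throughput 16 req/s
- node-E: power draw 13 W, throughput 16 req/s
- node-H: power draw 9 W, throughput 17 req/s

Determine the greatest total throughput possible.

This is an integer program with binary decision variables.
node-D + node-J: power draw 2 + 10 = 12 ≤ 14, throughput 9 + 16 = 25.
node-H: power draw 9 ≤ 14, throughput 17.
node-D + node-H: power draw 2 + 9 = 11 ≤ 14, throughput 9 + 17 = 26.
Best is node-D and node-H with total throughput 26.

26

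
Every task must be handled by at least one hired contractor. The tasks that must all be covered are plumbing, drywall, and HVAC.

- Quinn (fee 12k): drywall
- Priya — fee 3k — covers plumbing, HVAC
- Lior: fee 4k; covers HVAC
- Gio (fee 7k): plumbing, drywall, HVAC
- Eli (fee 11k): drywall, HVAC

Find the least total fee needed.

The greedy cost-per-new-task heuristic would pick Priya and Gio for 10, but a cheaper cover exists.
Gio alone covers plumbing, drywall, HVAC — every task.
Total fee: 7.
No cover costs less than 7.

7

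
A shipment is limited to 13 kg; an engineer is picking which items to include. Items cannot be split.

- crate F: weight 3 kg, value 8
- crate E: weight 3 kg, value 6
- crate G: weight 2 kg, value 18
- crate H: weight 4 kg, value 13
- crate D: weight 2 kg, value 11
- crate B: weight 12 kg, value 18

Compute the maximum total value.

50

This is an integer program with binary decision variables.
Take crate F, crate G, crate H, and crate D: weight 3 + 2 + 4 + 2 = 11 ≤ 13, value 8 + 18 + 13 + 11 = 50.
No other feasible combination does better.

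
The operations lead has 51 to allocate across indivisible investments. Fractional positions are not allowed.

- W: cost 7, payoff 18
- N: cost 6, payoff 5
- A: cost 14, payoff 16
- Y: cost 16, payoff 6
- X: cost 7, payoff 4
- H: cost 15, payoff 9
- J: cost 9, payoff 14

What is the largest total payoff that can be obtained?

62

This is an integer program with binary decision variables.
W + N + A + X + J: cost 7 + 6 + 14 + 7 + 9 = 43 ≤ 51, payoff 18 + 5 + 16 + 4 + 14 = 57.
W + N + A + H + J: cost 7 + 6 + 14 + 15 + 9 = 51 ≤ 51, payoff 18 + 5 + 16 + 9 + 14 = 62.
W + A + H + J: cost 7 + 14 + 15 + 9 = 45 ≤ 51, payoff 18 + 16 + 9 + 14 = 57.
Best is W, N, A, H, and J with total payoff 62.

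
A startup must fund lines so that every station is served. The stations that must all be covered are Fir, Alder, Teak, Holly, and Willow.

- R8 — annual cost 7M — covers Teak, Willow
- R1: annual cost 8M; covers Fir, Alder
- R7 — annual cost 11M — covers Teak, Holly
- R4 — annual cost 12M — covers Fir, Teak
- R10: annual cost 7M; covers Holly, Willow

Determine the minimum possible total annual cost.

This is an integer covering problem.
Choose R8, R1, and R10: together they cover Fir, Alder, Teak, Holly, Willow — every station.
Total annual cost: 7 + 8 + 7 = 22.
No cover costs less than 22.

22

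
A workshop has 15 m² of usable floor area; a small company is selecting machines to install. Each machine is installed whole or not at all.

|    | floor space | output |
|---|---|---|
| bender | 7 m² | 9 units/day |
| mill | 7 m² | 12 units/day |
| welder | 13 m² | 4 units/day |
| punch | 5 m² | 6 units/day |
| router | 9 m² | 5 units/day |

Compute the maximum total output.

Allowing fractional choices, the relaxed optimum would be about 22.2, but machines are indivisible.
mill + punch: floor space 7 + 5 = 12 ≤ 15, output 12 + 6 = 18.
bender + mill: floor space 7 + 7 = 14 ≤ 15, output 9 + 12 = 21.
Best is bender and mill with total output 21.

21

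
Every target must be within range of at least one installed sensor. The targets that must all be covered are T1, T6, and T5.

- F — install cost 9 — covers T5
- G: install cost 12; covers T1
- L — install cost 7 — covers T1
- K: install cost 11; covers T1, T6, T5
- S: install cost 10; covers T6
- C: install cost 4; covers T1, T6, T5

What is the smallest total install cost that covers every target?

4

C alone covers T1, T6, T5 — every target.
Total install cost: 4.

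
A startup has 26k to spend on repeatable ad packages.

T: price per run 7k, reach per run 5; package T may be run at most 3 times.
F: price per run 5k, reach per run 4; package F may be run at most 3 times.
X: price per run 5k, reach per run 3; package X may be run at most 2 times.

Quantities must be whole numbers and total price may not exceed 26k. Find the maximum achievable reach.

F has the best ratio (4/5); taking only F gives at most 3×4 = 12 (stopped by the supply cap of 3).
Mixing does better — 3×T and 1×F: price 26 ≤ 26, reach 3·5 + 1·4 = 19.

19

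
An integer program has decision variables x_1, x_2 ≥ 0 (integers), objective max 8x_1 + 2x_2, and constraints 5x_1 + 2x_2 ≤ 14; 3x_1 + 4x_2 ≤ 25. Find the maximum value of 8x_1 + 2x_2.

20

The continuous relaxation peaks at (2.8, 0) with value 22.40; rounding to a feasible lattice point costs some objective.
(x_1,x_2)=(2,2): 5·2+2·2=14≤14, 3·2+4·2=14≤25, objective 20.
(x_1,x_2)=(2,1): 5·2+2·1=12≤14, 3·2+4·1=10≤25, objective 18.
(x_1,x_2)=(2,0): 5·2+2·0=10≤14, 3·2+4·0=6≤25, objective 16.
No feasible integer point exceeds 20.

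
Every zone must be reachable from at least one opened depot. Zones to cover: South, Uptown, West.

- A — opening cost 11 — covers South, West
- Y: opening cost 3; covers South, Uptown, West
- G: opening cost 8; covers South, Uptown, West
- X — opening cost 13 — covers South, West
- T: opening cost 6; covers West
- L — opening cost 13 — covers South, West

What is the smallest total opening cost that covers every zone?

Y alone covers South, Uptown, West — every zone.
Total opening cost: 3.
No cover costs less than 3.

3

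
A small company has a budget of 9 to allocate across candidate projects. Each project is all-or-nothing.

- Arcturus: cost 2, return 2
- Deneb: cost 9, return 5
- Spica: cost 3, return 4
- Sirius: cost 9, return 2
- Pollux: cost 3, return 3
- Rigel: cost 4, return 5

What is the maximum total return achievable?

11

Arcturus + Pollux + Rigel: cost 2 + 3 + 4 = 9 ≤ 9, return 2 + 3 + 5 = 10.
Arcturus + Spica + Rigel: cost 2 + 3 + 4 = 9 ≤ 9, return 2 + 4 + 5 = 11.
Best is Arcturus, Spica, and Rigel with total return 11.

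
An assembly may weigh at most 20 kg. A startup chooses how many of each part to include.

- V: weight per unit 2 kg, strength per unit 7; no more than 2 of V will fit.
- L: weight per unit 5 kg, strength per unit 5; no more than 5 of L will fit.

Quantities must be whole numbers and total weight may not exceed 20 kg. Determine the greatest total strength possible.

29

This is a bounded integer knapsack.
Take 2×V and 3×L: weight 19 ≤ 20, strength 2·7 + 3·5 = 29.
V has the best ratio (7/2) and is taken to its limit of 2; remaining capacity is filled optimally with the others.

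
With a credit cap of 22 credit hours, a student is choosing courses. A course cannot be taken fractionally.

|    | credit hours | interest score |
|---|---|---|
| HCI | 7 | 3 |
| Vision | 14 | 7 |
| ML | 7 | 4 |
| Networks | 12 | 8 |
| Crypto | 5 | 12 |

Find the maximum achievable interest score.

20

Allowing fractional choices, the relaxed optimum would be about 22.9, but courses are indivisible.
Networks + Crypto: credit hours 12 + 5 = 17 ≤ 22, interest score 8 + 12 = 20.
Vision + Crypto: credit hours 14 + 5 = 19 ≤ 22, interest score 7 + 12 = 19.
Best is Networks and Crypto with total interest score 20.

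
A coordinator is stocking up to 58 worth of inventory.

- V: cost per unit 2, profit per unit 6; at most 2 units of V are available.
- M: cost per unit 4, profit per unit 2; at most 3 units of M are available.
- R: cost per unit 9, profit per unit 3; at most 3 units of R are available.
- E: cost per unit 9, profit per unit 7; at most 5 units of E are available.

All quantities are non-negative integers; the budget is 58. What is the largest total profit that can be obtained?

51

V has the best ratio (6/2); taking only V gives at most 2×6 = 12 (stopped by the supply cap of 2).
Mixing does better — 2×V, 2×M, and 5×E: cost 57 ≤ 58, profit 2·6 + 2·2 + 5·7 = 51.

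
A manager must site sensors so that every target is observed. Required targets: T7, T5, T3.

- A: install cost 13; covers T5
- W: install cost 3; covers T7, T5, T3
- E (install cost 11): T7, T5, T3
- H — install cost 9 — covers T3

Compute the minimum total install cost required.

3

W alone covers T7, T5, T3 — every target.
Total install cost: 3.
No cover costs less than 3.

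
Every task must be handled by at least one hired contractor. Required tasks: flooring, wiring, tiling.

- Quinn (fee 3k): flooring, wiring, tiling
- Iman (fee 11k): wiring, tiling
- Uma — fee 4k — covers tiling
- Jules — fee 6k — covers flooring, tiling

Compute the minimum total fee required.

3

Quinn alone covers flooring, wiring, tiling — every task.
Total fee: 3.
No cover costs less than 3.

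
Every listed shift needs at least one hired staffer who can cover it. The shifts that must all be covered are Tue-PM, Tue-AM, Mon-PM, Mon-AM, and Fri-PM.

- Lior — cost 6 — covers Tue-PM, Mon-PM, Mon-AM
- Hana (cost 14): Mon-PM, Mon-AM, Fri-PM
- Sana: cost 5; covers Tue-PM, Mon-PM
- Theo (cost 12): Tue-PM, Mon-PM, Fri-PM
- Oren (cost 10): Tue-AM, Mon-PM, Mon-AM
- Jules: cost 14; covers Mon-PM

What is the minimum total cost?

This is an integer covering problem.
Choose Theo and Oren: together they cover Tue-PM, Tue-AM, Mon-PM, Mon-AM, Fri-PM — every shift.
Total cost: 12 + 10 = 22.

22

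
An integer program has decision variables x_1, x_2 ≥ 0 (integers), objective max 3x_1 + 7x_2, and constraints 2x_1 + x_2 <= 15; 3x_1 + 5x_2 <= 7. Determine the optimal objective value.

7

(x_1,x_2)=(0,1): 2·0+1·1=1≤15, 3·0+5·1=5≤7, objective 7.
(x_1,x_2)=(1,0): 2·1+1·0=2≤15, 3·1+5·0=3≤7, objective 3.
(x_1,x_2)=(0,0): 2·0+1·0=0≤15, 3·0+5·0=0≤7, objective 0.
The best lattice point is (0,1), giving 7.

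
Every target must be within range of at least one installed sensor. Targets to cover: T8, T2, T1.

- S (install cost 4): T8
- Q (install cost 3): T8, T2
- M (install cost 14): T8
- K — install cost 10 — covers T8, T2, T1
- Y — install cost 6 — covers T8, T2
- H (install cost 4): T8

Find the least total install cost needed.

The greedy cost-per-new-target heuristic would pick Q and K for 13, but a cheaper cover exists.
K alone covers T8, T2, T1 — every target.
Total install cost: 10.
No cover costs less than 10.

10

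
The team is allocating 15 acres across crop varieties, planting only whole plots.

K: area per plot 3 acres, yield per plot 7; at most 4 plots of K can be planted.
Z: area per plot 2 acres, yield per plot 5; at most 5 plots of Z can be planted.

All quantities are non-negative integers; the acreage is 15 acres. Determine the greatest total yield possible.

36

Z has the best ratio (5/2); taking only Z gives at most 5×5 = 25 (stopped by the supply cap of 5).
Mixing does better — 3×K and 3×Z: area 15 ≤ 15, yield 3·7 + 3·5 = 36.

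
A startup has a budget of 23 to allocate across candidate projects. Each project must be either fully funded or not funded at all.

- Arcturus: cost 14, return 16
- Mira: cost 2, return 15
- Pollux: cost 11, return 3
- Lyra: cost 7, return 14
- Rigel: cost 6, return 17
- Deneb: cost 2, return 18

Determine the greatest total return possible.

This is an integer program with binary decision variables.
Allowing fractional choices, the relaxed optimum would be about 70.9, but projects are indivisible.
Mira + Lyra + Rigel + Deneb: cost 2 + 7 + 6 + 2 = 17 ≤ 23, return 15 + 14 + 17 + 18 = 64.
Mira + Pollux + Rigel + Deneb: cost 2 + 11 + 6 + 2 = 21 ≤ 23, return 15 + 3 + 17 + 18 = 53.
Best is Mira, Lyra, Rigel, and Deneb with total return 64.

64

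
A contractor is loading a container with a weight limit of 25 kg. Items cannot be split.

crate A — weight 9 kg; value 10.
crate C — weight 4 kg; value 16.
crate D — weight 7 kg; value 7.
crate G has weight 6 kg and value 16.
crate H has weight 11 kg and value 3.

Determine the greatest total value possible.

crate C + crate D + crate G: weight 4 + 7 + 6 = 17 ≤ 25, value 16 + 7 + 16 = 39.
crate A + crate C + crate G: weight 9 + 4 + 6 = 19 ≤ 25, value 10 + 16 + 16 = 42.
Best is crate A, crate C, and crate G with total value 42.

42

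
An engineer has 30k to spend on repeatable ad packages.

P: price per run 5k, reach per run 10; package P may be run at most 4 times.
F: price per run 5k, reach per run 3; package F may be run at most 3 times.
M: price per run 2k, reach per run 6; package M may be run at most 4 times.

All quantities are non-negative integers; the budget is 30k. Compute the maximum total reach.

64

This is a bounded integer knapsack.
4×P and 3×M: price 26 ≤ 30, reach 4·10 + 3·6 = 58.
4×P and 4×M: price 28 ≤ 30, reach 4·10 + 4·6 = 64.
Best is 64.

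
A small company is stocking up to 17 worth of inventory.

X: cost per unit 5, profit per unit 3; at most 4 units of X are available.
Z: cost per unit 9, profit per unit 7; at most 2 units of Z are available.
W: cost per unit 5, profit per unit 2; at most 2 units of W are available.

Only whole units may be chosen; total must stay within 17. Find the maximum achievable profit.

10

1×X and 1×Z: cost 14 ≤ 17, profit 1·3 + 1·7 = 10.
1×Z and 1×W: cost 14 ≤ 17, profit 1·7 + 1·2 = 9.
Best is 10.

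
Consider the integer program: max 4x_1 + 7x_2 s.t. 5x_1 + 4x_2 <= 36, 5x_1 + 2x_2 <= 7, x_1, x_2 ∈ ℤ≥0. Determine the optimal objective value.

21

(x_1,x_2)=(0,3): 5·0+4·3=12≤36, 5·0+2·3=6≤7, objective 21.
(x_1,x_2)=(0,2): 5·0+4·2=8≤36, 5·0+2·2=4≤7, objective 14.
The best lattice point is (0,3), giving 21.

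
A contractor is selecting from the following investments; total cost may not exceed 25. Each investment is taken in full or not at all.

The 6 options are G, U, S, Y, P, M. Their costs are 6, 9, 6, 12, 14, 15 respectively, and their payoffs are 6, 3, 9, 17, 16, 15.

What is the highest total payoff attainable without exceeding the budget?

32

Allowing fractional choices, the relaxed optimum would be about 34.0, but investments are indivisible.
G + S + Y: cost 6 + 6 + 12 = 24 ≤ 25, payoff 6 + 9 + 17 = 32.
S + P: cost 6 + 14 = 20 ≤ 25, payoff 9 + 16 = 25.
S + Y: cost 6 + 12 = 18 ≤ 25, payoff 9 + 17 = 26.
Best is G, S, and Y with total payoff 32.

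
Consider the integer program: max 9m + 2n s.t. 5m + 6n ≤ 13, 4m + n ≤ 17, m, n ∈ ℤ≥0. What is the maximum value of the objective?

18

Relaxing integrality, the LP optimum is 23.40 at (m,n) = (2.6, 0), which is not an integer point.
(m,n)=(2,0): 5·2+6·0=10≤13, 4·2+1·0=8≤17, objective 18.
(m,n)=(1,1): 5·1+6·1=11≤13, 4·1+1·1=5≤17, objective 11.
(m,n)=(1,0): 5·1+6·0=5≤13, 4·1+1·0=4≤17, objective 9.
The best lattice point is (2,0), giving 18.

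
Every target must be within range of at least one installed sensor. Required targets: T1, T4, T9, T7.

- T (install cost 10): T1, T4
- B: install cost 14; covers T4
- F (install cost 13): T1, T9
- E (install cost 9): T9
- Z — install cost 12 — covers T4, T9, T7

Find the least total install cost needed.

22

This is an integer covering problem.
Choose T and Z: together they cover T1, T4, T9, T7 — every target.
Total install cost: 10 + 12 = 22.
No cover costs less than 22.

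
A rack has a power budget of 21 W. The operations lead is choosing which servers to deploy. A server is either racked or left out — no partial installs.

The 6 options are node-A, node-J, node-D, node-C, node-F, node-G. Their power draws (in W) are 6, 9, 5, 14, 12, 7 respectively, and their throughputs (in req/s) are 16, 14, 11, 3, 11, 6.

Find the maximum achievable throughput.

Treat it as a binary knapsack problem.
Take node-A, node-J, and node-D: power draw 6 + 9 + 5 = 20 ≤ 21, throughput 16 + 14 + 11 = 41.
No other feasible combination does better.

41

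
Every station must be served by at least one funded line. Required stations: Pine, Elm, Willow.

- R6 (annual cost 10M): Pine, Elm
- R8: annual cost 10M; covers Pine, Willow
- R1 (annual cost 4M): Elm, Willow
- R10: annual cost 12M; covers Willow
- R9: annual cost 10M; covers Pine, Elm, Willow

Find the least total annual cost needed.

10

R9 alone covers Pine, Elm, Willow — every station.
Total annual cost: 10.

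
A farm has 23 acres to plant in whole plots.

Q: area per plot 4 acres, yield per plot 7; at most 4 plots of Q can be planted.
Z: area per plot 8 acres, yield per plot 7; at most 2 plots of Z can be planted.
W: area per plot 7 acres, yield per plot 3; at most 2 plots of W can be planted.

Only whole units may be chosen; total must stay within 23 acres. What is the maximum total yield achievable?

31

Q has the best ratio (7/4); taking only Q gives at most 4×7 = 28 (stopped by the supply cap of 4).
Mixing does better — 4×Q and 1×W: area 23 ≤ 23, yield 4·7 + 1·3 = 31.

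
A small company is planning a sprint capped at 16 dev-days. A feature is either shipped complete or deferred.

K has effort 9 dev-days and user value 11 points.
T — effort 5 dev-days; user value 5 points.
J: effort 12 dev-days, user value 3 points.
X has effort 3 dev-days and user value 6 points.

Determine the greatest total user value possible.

17

K + X: effort 9 + 3 = 12 ≤ 16, user value 11 + 6 = 17.
T + X: effort 5 + 3 = 8 ≤ 16, user value 5 + 6 = 11.
K + T: effort 9 + 5 = 14 ≤ 16, user value 11 + 5 = 16.
Best is K and X with total user value 17.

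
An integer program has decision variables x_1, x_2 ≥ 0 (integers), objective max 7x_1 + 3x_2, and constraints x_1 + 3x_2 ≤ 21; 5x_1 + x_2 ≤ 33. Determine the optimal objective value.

Relaxing integrality, the LP optimum is 54.43 at (x_1,x_2) = (5.57, 5.14), which is not an integer point.
(x_1,x_2)=(6,3): 1·6+3·3=15≤21, 5·6+1·3=33≤33, objective 51.
(x_1,x_2)=(5,5): 1·5+3·5=20≤21, 5·5+1·5=30≤33, objective 50.
(x_1,x_2)=(6,2): 1·6+3·2=12≤21, 5·6+1·2=32≤33, objective 48.
The best lattice point is (6,3), giving 51.

51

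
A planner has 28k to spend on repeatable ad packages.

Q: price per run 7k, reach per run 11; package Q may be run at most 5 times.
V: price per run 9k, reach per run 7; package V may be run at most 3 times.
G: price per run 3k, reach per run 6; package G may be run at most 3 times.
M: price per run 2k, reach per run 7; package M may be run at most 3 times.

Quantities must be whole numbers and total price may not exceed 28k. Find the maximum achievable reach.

2×Q, 2×G, and 3×M: price 26 ≤ 28, reach 2·11 + 2·6 + 3·7 = 55.
2×Q, 3×G, and 2×M: price 27 ≤ 28, reach 2·11 + 3·6 + 2·7 = 54.
Best is 55.

55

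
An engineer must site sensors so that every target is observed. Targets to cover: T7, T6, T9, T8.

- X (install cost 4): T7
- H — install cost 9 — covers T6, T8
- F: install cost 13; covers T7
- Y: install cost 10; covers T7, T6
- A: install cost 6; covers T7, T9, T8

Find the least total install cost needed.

Choose H and A: together they cover T7, T6, T9, T8 — every target.
Total install cost: 9 + 6 = 15.

15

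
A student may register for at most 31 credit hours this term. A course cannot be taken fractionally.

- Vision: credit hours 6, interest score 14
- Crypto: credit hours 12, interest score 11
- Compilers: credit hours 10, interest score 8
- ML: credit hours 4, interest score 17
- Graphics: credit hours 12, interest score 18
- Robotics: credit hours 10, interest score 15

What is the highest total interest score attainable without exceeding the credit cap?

Take Vision, Compilers, ML, and Robotics: credit hours 6 + 10 + 4 + 10 = 30 ≤ 31, interest score 14 + 8 + 17 + 15 = 54.
No other feasible combination does better.

54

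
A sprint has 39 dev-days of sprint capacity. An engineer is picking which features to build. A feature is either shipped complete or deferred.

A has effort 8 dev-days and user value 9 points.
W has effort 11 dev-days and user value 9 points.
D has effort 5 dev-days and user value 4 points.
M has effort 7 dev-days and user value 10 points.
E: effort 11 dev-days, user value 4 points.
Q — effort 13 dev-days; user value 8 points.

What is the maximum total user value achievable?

36

Treat it as a binary knapsack problem.
Allowing fractional choices, the relaxed optimum would be about 36.9, but features are indivisible.
A + W + D + M: effort 8 + 11 + 5 + 7 = 31 ≤ 39, user value 9 + 9 + 4 + 10 = 32.
A + W + M + E: effort 8 + 11 + 7 + 11 = 37 ≤ 39, user value 9 + 9 + 10 + 4 = 32.
A + W + M + Q: effort 8 + 11 + 7 + 13 = 39 ≤ 39, user value 9 + 9 + 10 + 8 = 36.
Best is A, W, M, and Q with total user value 36.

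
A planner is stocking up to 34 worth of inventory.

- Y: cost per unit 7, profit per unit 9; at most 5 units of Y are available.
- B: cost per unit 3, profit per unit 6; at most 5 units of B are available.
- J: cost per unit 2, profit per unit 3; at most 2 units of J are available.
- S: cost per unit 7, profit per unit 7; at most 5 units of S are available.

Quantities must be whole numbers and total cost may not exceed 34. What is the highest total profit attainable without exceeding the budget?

54

This is a bounded integer knapsack.
B has the best ratio (6/3); taking only B gives at most 5×6 = 30 (stopped by the supply cap of 5).
Mixing does better — 2×Y, 5×B, and 2×J: cost 33 ≤ 34, profit 2·9 + 5·6 + 2·3 = 54.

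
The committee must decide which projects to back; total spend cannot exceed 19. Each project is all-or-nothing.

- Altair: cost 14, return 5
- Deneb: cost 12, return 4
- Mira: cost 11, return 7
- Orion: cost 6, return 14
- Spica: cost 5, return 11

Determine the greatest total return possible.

25

Orion + Spica: cost 6 + 5 = 11 ≤ 19, return 14 + 11 = 25.
Mira + Spica: cost 11 + 5 = 16 ≤ 19, return 7 + 11 = 18.
Mira + Orion: cost 11 + 6 = 17 ≤ 19, return 7 + 14 = 21.
Best is Orion and Spica with total return 25.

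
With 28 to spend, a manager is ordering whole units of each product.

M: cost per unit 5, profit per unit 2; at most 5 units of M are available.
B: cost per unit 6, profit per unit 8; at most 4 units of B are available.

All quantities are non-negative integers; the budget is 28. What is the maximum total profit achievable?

This is a bounded integer knapsack.
Take 4×B: cost 24 ≤ 28, profit 4·8 = 32.
B has the best ratio (8/6) and is taken to its limit of 4; remaining capacity is filled optimally with the others.

32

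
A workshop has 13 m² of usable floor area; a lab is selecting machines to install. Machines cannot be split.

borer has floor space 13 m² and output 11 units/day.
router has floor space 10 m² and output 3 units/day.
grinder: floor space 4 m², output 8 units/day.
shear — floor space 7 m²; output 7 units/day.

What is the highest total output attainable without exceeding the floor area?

This is an integer program with binary decision variables.
grinder + shear: floor space 4 + 7 = 11 ≤ 13, output 8 + 7 = 15.
borer: floor space 13 ≤ 13, output 11.
Best is grinder and shear with total output 15.

15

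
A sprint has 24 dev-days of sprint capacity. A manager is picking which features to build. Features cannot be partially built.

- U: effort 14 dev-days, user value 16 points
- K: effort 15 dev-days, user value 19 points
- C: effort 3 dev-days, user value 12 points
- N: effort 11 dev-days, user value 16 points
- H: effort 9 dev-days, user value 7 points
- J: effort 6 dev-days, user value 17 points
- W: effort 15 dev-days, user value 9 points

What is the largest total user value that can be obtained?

48

C + N + J: effort 3 + 11 + 6 = 20 ≤ 24, user value 12 + 16 + 17 = 45.
K + C + J: effort 15 + 3 + 6 = 24 ≤ 24, user value 19 + 12 + 17 = 48.
Best is K, C, and J with total user value 48.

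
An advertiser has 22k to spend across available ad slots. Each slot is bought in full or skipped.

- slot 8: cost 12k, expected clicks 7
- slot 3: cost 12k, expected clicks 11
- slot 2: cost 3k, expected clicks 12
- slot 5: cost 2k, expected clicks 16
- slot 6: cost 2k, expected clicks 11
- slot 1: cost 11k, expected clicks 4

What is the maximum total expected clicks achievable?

This is a 0-1 knapsack instance.
slot 8 + slot 2 + slot 5 + slot 6: cost 12 + 3 + 2 + 2 = 19 ≤ 22, expected clicks 7 + 12 + 16 + 11 = 46.
slot 3 + slot 2 + slot 5 + slot 6: cost 12 + 3 + 2 + 2 = 19 ≤ 22, expected clicks 11 + 12 + 16 + 11 = 50.
Best is slot 3, slot 2, slot 5, and slot 6 with total expected clicks 50.

50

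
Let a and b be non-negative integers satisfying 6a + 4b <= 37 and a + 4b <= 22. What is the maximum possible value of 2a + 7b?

39

Relaxing integrality, the LP optimum is 39.25 at (a,b) = (3, 4.75), which is not an integer point.
(a,b)=(2,5): 6·2+4·5=32≤37, 1·2+4·5=22≤22, objective 39.
(a,b)=(1,5): 6·1+4·5=26≤37, 1·1+4·5=21≤22, objective 37.
(a,b)=(3,4): 6·3+4·4=34≤37, 1·3+4·4=19≤22, objective 34.
No feasible integer point exceeds 39.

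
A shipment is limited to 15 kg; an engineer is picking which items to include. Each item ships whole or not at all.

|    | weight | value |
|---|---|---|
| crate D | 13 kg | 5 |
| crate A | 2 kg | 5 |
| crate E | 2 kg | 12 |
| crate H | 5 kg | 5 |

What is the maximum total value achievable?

Treat it as a binary knapsack problem.
Allowing fractional choices, the relaxed optimum would be about 24.3, but items are indivisible.
crate A + crate E + crate H: weight 2 + 2 + 5 = 9 ≤ 15, value 5 + 12 + 5 = 22.
crate A + crate E: weight 2 + 2 = 4 ≤ 15, value 5 + 12 = 17.
crate E + crate H: weight 2 + 5 = 7 ≤ 15, value 12 + 5 = 17.
Best is crate A, crate E, and crate H with total value 22.

22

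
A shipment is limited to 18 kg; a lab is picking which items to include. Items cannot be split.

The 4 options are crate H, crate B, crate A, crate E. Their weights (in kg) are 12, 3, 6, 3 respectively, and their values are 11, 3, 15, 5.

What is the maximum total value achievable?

26

crate A + crate E: weight 6 + 3 = 9 ≤ 18, value 15 + 5 = 20.
crate H + crate A: weight 12 + 6 = 18 ≤ 18, value 11 + 15 = 26.
crate B + crate A + crate E: weight 3 + 6 + 3 = 12 ≤ 18, value 3 + 15 + 5 = 23.
Best is crate H and crate A with total value 26.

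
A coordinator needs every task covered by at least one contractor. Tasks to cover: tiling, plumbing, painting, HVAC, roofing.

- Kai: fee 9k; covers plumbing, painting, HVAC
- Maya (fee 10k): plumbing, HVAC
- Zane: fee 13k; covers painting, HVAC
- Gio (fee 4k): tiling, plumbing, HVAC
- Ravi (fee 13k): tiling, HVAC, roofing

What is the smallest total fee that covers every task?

Choose Kai and Ravi: together they cover tiling, plumbing, painting, HVAC, roofing — every task.
Total fee: 9 + 13 = 22.

22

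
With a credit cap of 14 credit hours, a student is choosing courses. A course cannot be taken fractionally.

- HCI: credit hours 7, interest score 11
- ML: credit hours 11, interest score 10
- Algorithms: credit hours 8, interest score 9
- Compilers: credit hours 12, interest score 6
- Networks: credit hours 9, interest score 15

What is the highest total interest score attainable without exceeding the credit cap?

Take Networks: credit hours 9 ≤ 14, interest score 15.
No other feasible combination does better.

15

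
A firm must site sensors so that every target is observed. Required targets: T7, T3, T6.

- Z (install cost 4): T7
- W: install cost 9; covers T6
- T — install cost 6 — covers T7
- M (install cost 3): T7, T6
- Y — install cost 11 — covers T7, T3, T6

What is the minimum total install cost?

This is a weighted set-cover instance.
The greedy cost-per-new-target heuristic would pick M and Y for 14, but a cheaper cover exists.
Y alone covers T7, T3, T6 — every target.
Total install cost: 11.
No cover costs less than 11.

11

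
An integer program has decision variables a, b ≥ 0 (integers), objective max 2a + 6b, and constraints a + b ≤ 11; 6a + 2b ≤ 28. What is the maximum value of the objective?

(a,b)=(0,11): 1·0+1·11=11≤11, 6·0+2·11=22≤28, objective 66.
(a,b)=(1,10): 1·1+1·10=11≤11, 6·1+2·10=26≤28, objective 62.
(a,b)=(0,10): 1·0+1·10=10≤11, 6·0+2·10=20≤28, objective 60.
No feasible integer point exceeds 66.

66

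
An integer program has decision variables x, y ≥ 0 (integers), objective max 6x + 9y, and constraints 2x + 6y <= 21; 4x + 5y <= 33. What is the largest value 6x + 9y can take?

The continuous relaxation peaks at (6.64, 1.29) with value 51.43; rounding to a feasible lattice point costs some objective.
(x,y)=(7,1): 2·7+6·1=20≤21, 4·7+5·1=33≤33, objective 51.
(x,y)=(8,0): 2·8+6·0=16≤21, 4·8+5·0=32≤33, objective 48.
(x,y)=(6,1): 2·6+6·1=18≤21, 4·6+5·1=29≤33, objective 45.
(x,y)=(7,0): 2·7+6·0=14≤21, 4·7+5·0=28≤33, objective 42.
No feasible integer point exceeds 51.

51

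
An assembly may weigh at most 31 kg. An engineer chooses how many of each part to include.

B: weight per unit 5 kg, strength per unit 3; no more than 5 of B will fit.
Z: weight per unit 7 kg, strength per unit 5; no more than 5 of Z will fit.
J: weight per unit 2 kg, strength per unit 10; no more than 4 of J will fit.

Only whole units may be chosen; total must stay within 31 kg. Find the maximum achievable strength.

J has the best ratio (10/2); taking only J gives at most 4×10 = 40 (stopped by the supply cap of 4).
Mixing does better — 3×Z and 4×J: weight 29 ≤ 31, strength 3·5 + 4·10 = 55.

55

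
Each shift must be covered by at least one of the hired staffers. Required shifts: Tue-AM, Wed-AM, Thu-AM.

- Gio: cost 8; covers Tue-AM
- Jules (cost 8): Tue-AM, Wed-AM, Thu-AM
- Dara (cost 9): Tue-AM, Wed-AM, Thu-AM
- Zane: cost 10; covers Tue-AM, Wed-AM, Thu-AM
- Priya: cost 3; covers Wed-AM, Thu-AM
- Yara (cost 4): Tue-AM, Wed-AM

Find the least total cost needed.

7

This is a weighted set-cover instance.
Choose Priya and Yara: together they cover Tue-AM, Wed-AM, Thu-AM — every shift.
Total cost: 3 + 4 = 7.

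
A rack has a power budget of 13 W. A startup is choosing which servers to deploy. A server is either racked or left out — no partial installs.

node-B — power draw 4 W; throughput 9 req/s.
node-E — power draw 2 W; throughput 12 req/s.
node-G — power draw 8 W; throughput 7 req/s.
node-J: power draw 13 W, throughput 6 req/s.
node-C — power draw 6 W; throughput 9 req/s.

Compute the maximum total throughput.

Take node-B, node-E, and node-C: power draw 4 + 2 + 6 = 12 ≤ 13, throughput 9 + 12 + 9 = 30.
No other feasible combination does better.

30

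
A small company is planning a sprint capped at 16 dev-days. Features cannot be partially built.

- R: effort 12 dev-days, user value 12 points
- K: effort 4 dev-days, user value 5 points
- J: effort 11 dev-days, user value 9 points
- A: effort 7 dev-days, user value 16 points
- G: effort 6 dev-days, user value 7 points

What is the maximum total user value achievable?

Treat it as a binary knapsack problem.
Take A and G: effort 7 + 6 = 13 ≤ 16, user value 16 + 7 = 23.
No other feasible combination does better.

23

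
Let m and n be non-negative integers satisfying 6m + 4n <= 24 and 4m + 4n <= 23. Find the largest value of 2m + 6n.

Relaxing integrality, the LP optimum is 34.50 at (m,n) = (0, 5.75), which is not an integer point.
(m,n)=(0,5): 6·0+4·5=20≤24, 4·0+4·5=20≤23, objective 30.
(m,n)=(1,4): 6·1+4·4=22≤24, 4·1+4·4=20≤23, objective 26.
(m,n)=(0,4): 6·0+4·4=16≤24, 4·0+4·4=16≤23, objective 24.
Maximum is 30 at (m,n)=(0,5).

30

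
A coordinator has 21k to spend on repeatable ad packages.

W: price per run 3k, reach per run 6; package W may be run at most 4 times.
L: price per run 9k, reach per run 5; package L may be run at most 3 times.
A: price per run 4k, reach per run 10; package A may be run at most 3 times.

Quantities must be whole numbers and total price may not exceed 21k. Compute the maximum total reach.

48

A has the best ratio (10/4); taking only A gives at most 3×10 = 30 (stopped by the supply cap of 3).
Mixing does better — 3×W and 3×A: price 21 ≤ 21, reach 3·6 + 3·10 = 48.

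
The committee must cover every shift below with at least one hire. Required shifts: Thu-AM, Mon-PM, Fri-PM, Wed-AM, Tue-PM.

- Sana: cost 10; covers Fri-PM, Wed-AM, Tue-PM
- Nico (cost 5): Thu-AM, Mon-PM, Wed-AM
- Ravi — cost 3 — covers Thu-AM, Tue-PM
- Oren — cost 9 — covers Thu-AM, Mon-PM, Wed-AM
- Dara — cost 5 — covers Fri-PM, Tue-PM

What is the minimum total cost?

The greedy cost-per-new-shift heuristic would pick Ravi, Nico, and Dara for 13, but a cheaper cover exists.
Choose Nico and Dara: together they cover Thu-AM, Mon-PM, Fri-PM, Wed-AM, Tue-PM — every shift.
Total cost: 5 + 5 = 10.
No cover costs less than 10.

10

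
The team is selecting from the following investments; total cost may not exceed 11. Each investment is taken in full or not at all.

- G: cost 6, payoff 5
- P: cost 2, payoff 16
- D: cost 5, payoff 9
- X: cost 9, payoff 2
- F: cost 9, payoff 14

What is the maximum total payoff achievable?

Take P and F: cost 2 + 9 = 11 ≤ 11, payoff 16 + 14 = 30.
No other feasible combination does better.

30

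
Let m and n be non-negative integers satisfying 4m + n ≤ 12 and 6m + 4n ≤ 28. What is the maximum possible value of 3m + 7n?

(m,n)=(0,7): 4·0+1·7=7≤12, 6·0+4·7=28≤28, objective 49.
(m,n)=(0,6): 4·0+1·6=6≤12, 6·0+4·6=24≤28, objective 42.
No feasible integer point exceeds 49.

49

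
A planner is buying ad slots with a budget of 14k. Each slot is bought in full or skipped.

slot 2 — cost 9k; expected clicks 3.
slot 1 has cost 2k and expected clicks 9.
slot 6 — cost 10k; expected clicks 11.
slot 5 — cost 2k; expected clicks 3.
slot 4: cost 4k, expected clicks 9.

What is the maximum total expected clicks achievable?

Allowing fractional choices, the relaxed optimum would be about 27.6, but ad slots are indivisible.
slot 1 + slot 5 + slot 4: cost 2 + 2 + 4 = 8 ≤ 14, expected clicks 9 + 3 + 9 = 21.
slot 1 + slot 6 + slot 5: cost 2 + 10 + 2 = 14 ≤ 14, expected clicks 9 + 11 + 3 = 23.
Best is slot 1, slot 6, and slot 5 with total expected clicks 23.

23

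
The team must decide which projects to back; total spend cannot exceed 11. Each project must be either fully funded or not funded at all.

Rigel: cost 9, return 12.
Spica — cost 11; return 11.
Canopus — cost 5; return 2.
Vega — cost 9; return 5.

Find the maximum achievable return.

12

Spica: cost 11 ≤ 11, return 11.
Rigel: cost 9 ≤ 11, return 12.
Vega: cost 9 ≤ 11, return 5.
Best is Rigel with total return 12.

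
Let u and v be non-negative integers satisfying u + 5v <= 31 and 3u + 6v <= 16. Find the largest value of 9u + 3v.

45

The continuous relaxation peaks at (5.33, 0) with value 48.00; rounding to a feasible lattice point costs some objective.
(u,v)=(5,0): 1·5+5·0=5≤31, 3·5+6·0=15≤16, objective 45.
(u,v)=(4,0): 1·4+5·0=4≤31, 3·4+6·0=12≤16, objective 36.
Maximum is 45 at (u,v)=(5,0).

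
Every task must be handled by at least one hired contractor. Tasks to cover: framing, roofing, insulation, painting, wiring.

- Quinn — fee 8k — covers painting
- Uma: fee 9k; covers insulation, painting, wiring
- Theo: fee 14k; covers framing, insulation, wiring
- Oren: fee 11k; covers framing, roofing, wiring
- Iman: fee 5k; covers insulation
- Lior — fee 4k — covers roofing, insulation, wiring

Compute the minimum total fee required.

20

The greedy cost-per-new-task heuristic would pick Lior, Quinn, and Oren for 23, but a cheaper cover exists.
Choose Uma and Oren: together they cover framing, roofing, insulation, painting, wiring — every task.
Total fee: 9 + 11 = 20.
No cover costs less than 20.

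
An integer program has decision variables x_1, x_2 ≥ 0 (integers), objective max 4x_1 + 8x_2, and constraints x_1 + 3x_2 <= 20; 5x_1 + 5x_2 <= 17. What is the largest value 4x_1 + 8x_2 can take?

(x_1,x_2)=(0,3): 1·0+3·3=9≤20, 5·0+5·3=15≤17, objective 24.
(x_1,x_2)=(1,2): 1·1+3·2=7≤20, 5·1+5·2=15≤17, objective 20.
(x_1,x_2)=(0,2): 1·0+3·2=6≤20, 5·0+5·2=10≤17, objective 16.
No feasible integer point exceeds 24.

24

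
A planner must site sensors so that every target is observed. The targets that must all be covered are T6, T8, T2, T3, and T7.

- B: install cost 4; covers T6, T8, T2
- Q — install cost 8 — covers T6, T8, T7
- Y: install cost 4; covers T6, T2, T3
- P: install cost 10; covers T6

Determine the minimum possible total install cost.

The greedy cost-per-new-target heuristic would pick B, Y, and Q for 16, but a cheaper cover exists.
Choose Q and Y: together they cover T6, T8, T2, T3, T7 — every target.
Total install cost: 8 + 4 = 12.
No cover costs less than 12.

12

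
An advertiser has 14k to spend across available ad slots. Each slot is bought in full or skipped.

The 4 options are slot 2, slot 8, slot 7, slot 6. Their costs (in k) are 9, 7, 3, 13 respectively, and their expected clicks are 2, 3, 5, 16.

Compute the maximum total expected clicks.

16

This is a 0-1 knapsack instance.
slot 6: cost 13 ≤ 14, expected clicks 16.
slot 8 + slot 7: cost 7 + 3 = 10 ≤ 14, expected clicks 3 + 5 = 8.
slot 2 + slot 7: cost 9 + 3 = 12 ≤ 14, expected clicks 2 + 5 = 7.
Best is slot 6 with total expected clicks 16.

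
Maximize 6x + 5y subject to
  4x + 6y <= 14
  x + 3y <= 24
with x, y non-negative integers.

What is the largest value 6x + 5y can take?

18

The continuous relaxation peaks at (3.5, 0) with value 21.00; rounding to a feasible lattice point costs some objective.
(x,y)=(3,0): 4·3+6·0=12≤14, 1·3+3·0=3≤24, objective 18.
(x,y)=(2,1): 4·2+6·1=14≤14, 1·2+3·1=5≤24, objective 17.
(x,y)=(2,0): 4·2+6·0=8≤14, 1·2+3·0=2≤24, objective 12.
No feasible integer point exceeds 18.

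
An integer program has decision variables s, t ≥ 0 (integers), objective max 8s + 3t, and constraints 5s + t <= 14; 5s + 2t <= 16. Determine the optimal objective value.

25

Relaxing integrality, the LP optimum is 25.20 at (s,t) = (2.4, 2), which is not an integer point.
(s,t)=(2,3) is feasible, giving 25.
(s,t)=(2,2) is feasible, giving 22.
(s,t)=(1,4) is feasible, giving 20.
No feasible integer point exceeds 25.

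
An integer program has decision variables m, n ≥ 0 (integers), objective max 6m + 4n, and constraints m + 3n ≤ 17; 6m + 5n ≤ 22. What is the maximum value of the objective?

20

(m,n)=(2,2) is feasible, giving 20.
(m,n)=(3,0) is feasible, giving 18.
(m,n)=(1,3) is feasible, giving 18.
(m,n)=(2,1) is feasible, giving 16.
No feasible integer point exceeds 20.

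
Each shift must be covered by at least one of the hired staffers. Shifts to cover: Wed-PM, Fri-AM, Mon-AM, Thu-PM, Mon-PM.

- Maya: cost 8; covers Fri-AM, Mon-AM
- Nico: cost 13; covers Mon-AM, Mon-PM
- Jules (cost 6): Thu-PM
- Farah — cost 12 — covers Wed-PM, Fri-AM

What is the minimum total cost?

31

The greedy cost-per-new-shift heuristic would pick Maya, Jules, Farah, and Nico for 39, but a cheaper cover exists.
Choose Nico, Jules, and Farah: together they cover Wed-PM, Fri-AM, Mon-AM, Thu-PM, Mon-PM — every shift.
Total cost: 13 + 6 + 12 = 31.
No cover costs less than 31.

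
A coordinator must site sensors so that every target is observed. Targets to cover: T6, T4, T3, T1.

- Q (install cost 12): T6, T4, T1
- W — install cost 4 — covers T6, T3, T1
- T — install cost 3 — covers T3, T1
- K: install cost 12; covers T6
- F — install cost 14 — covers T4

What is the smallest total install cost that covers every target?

15

The greedy cost-per-new-target heuristic would pick W and Q for 16, but a cheaper cover exists.
Choose Q and T: together they cover T6, T4, T3, T1 — every target.
Total install cost: 12 + 3 = 15.
No cover costs less than 15.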